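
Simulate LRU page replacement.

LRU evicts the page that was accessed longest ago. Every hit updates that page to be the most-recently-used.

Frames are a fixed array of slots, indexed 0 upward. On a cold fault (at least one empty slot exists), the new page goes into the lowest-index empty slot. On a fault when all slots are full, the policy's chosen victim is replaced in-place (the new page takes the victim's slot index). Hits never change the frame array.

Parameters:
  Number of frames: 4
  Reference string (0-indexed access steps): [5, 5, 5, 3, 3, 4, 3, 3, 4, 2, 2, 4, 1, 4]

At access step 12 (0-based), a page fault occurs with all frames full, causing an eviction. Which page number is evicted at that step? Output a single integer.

Step 0: ref 5 -> FAULT, frames=[5,-,-,-]
Step 1: ref 5 -> HIT, frames=[5,-,-,-]
Step 2: ref 5 -> HIT, frames=[5,-,-,-]
Step 3: ref 3 -> FAULT, frames=[5,3,-,-]
Step 4: ref 3 -> HIT, frames=[5,3,-,-]
Step 5: ref 4 -> FAULT, frames=[5,3,4,-]
Step 6: ref 3 -> HIT, frames=[5,3,4,-]
Step 7: ref 3 -> HIT, frames=[5,3,4,-]
Step 8: ref 4 -> HIT, frames=[5,3,4,-]
Step 9: ref 2 -> FAULT, frames=[5,3,4,2]
Step 10: ref 2 -> HIT, frames=[5,3,4,2]
Step 11: ref 4 -> HIT, frames=[5,3,4,2]
Step 12: ref 1 -> FAULT, evict 5, frames=[1,3,4,2]
At step 12: evicted page 5

Answer: 5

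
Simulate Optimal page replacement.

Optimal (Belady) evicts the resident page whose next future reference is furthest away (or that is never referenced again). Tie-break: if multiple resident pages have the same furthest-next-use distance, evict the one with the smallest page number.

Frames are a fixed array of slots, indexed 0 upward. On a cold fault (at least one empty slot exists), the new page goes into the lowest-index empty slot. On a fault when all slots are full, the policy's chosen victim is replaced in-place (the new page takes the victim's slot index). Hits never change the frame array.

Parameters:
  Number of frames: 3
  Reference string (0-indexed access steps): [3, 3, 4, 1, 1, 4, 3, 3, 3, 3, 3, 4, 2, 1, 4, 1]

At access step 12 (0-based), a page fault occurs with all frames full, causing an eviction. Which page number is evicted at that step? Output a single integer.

Step 0: ref 3 -> FAULT, frames=[3,-,-]
Step 1: ref 3 -> HIT, frames=[3,-,-]
Step 2: ref 4 -> FAULT, frames=[3,4,-]
Step 3: ref 1 -> FAULT, frames=[3,4,1]
Step 4: ref 1 -> HIT, frames=[3,4,1]
Step 5: ref 4 -> HIT, frames=[3,4,1]
Step 6: ref 3 -> HIT, frames=[3,4,1]
Step 7: ref 3 -> HIT, frames=[3,4,1]
Step 8: ref 3 -> HIT, frames=[3,4,1]
Step 9: ref 3 -> HIT, frames=[3,4,1]
Step 10: ref 3 -> HIT, frames=[3,4,1]
Step 11: ref 4 -> HIT, frames=[3,4,1]
Step 12: ref 2 -> FAULT, evict 3, frames=[2,4,1]
At step 12: evicted page 3

Answer: 3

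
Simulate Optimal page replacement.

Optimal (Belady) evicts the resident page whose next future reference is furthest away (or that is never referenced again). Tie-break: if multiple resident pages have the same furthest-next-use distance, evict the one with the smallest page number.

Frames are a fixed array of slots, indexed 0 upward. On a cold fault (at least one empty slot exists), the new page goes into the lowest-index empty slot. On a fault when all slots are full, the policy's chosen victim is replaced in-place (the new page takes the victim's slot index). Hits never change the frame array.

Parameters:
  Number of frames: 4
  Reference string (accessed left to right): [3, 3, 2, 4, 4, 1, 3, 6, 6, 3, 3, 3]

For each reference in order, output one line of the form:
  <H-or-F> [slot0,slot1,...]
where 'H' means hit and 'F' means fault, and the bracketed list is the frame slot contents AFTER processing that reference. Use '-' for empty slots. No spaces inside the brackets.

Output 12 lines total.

F [3,-,-,-]
H [3,-,-,-]
F [3,2,-,-]
F [3,2,4,-]
H [3,2,4,-]
F [3,2,4,1]
H [3,2,4,1]
F [3,2,4,6]
H [3,2,4,6]
H [3,2,4,6]
H [3,2,4,6]
H [3,2,4,6]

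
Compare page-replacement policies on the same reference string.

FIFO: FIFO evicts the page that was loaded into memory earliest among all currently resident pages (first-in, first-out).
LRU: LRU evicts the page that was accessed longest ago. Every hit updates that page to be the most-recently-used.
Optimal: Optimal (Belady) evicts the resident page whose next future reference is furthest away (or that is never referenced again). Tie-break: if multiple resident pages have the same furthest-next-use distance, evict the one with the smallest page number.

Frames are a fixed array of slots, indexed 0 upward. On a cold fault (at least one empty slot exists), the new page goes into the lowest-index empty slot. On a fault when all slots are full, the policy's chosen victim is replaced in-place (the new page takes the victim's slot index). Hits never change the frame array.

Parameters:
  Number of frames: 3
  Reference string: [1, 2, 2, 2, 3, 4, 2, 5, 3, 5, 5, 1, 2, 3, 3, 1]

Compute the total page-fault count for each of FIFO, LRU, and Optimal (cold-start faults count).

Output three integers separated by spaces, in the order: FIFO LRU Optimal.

Answer: 8 9 6

Derivation:
--- FIFO ---
  step 0: ref 1 -> FAULT, frames=[1,-,-] (faults so far: 1)
  step 1: ref 2 -> FAULT, frames=[1,2,-] (faults so far: 2)
  step 2: ref 2 -> HIT, frames=[1,2,-] (faults so far: 2)
  step 3: ref 2 -> HIT, frames=[1,2,-] (faults so far: 2)
  step 4: ref 3 -> FAULT, frames=[1,2,3] (faults so far: 3)
  step 5: ref 4 -> FAULT, evict 1, frames=[4,2,3] (faults so far: 4)
  step 6: ref 2 -> HIT, frames=[4,2,3] (faults so far: 4)
  step 7: ref 5 -> FAULT, evict 2, frames=[4,5,3] (faults so far: 5)
  step 8: ref 3 -> HIT, frames=[4,5,3] (faults so far: 5)
  step 9: ref 5 -> HIT, frames=[4,5,3] (faults so far: 5)
  step 10: ref 5 -> HIT, frames=[4,5,3] (faults so far: 5)
  step 11: ref 1 -> FAULT, evict 3, frames=[4,5,1] (faults so far: 6)
  step 12: ref 2 -> FAULT, evict 4, frames=[2,5,1] (faults so far: 7)
  step 13: ref 3 -> FAULT, evict 5, frames=[2,3,1] (faults so far: 8)
  step 14: ref 3 -> HIT, frames=[2,3,1] (faults so far: 8)
  step 15: ref 1 -> HIT, frames=[2,3,1] (faults so far: 8)
  FIFO total faults: 8
--- LRU ---
  step 0: ref 1 -> FAULT, frames=[1,-,-] (faults so far: 1)
  step 1: ref 2 -> FAULT, frames=[1,2,-] (faults so far: 2)
  step 2: ref 2 -> HIT, frames=[1,2,-] (faults so far: 2)
  step 3: ref 2 -> HIT, frames=[1,2,-] (faults so far: 2)
  step 4: ref 3 -> FAULT, frames=[1,2,3] (faults so far: 3)
  step 5: ref 4 -> FAULT, evict 1, frames=[4,2,3] (faults so far: 4)
  step 6: ref 2 -> HIT, frames=[4,2,3] (faults so far: 4)
  step 7: ref 5 -> FAULT, evict 3, frames=[4,2,5] (faults so far: 5)
  step 8: ref 3 -> FAULT, evict 4, frames=[3,2,5] (faults so far: 6)
  step 9: ref 5 -> HIT, frames=[3,2,5] (faults so far: 6)
  step 10: ref 5 -> HIT, frames=[3,2,5] (faults so far: 6)
  step 11: ref 1 -> FAULT, evict 2, frames=[3,1,5] (faults so far: 7)
  step 12: ref 2 -> FAULT, evict 3, frames=[2,1,5] (faults so far: 8)
  step 13: ref 3 -> FAULT, evict 5, frames=[2,1,3] (faults so far: 9)
  step 14: ref 3 -> HIT, frames=[2,1,3] (faults so far: 9)
  step 15: ref 1 -> HIT, frames=[2,1,3] (faults so far: 9)
  LRU total faults: 9
--- Optimal ---
  step 0: ref 1 -> FAULT, frames=[1,-,-] (faults so far: 1)
  step 1: ref 2 -> FAULT, frames=[1,2,-] (faults so far: 2)
  step 2: ref 2 -> HIT, frames=[1,2,-] (faults so far: 2)
  step 3: ref 2 -> HIT, frames=[1,2,-] (faults so far: 2)
  step 4: ref 3 -> FAULT, frames=[1,2,3] (faults so far: 3)
  step 5: ref 4 -> FAULT, evict 1, frames=[4,2,3] (faults so far: 4)
  step 6: ref 2 -> HIT, frames=[4,2,3] (faults so far: 4)
  step 7: ref 5 -> FAULT, evict 4, frames=[5,2,3] (faults so far: 5)
  step 8: ref 3 -> HIT, frames=[5,2,3] (faults so far: 5)
  step 9: ref 5 -> HIT, frames=[5,2,3] (faults so far: 5)
  step 10: ref 5 -> HIT, frames=[5,2,3] (faults so far: 5)
  step 11: ref 1 -> FAULT, evict 5, frames=[1,2,3] (faults so far: 6)
  step 12: ref 2 -> HIT, frames=[1,2,3] (faults so far: 6)
  step 13: ref 3 -> HIT, frames=[1,2,3] (faults so far: 6)
  step 14: ref 3 -> HIT, frames=[1,2,3] (faults so far: 6)
  step 15: ref 1 -> HIT, frames=[1,2,3] (faults so far: 6)
  Optimal total faults: 6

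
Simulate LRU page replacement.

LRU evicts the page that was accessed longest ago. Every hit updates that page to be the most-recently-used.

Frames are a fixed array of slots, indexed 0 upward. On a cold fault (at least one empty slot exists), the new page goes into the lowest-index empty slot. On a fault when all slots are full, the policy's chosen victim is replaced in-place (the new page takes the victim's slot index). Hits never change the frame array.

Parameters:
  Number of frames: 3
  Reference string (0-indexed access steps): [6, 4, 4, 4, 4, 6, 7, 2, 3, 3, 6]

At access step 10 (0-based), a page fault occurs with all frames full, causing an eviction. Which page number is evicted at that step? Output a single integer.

Answer: 7

Derivation:
Step 0: ref 6 -> FAULT, frames=[6,-,-]
Step 1: ref 4 -> FAULT, frames=[6,4,-]
Step 2: ref 4 -> HIT, frames=[6,4,-]
Step 3: ref 4 -> HIT, frames=[6,4,-]
Step 4: ref 4 -> HIT, frames=[6,4,-]
Step 5: ref 6 -> HIT, frames=[6,4,-]
Step 6: ref 7 -> FAULT, frames=[6,4,7]
Step 7: ref 2 -> FAULT, evict 4, frames=[6,2,7]
Step 8: ref 3 -> FAULT, evict 6, frames=[3,2,7]
Step 9: ref 3 -> HIT, frames=[3,2,7]
Step 10: ref 6 -> FAULT, evict 7, frames=[3,2,6]
At step 10: evicted page 7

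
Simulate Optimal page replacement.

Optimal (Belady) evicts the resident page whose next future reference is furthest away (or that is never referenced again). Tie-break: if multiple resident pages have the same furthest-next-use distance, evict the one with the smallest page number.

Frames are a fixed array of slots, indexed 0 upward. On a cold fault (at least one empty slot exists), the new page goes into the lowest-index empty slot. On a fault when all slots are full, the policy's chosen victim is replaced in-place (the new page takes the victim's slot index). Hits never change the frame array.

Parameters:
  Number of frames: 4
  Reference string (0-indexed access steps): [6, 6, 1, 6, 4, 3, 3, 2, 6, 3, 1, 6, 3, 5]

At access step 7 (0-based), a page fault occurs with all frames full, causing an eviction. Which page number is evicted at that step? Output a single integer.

Answer: 4

Derivation:
Step 0: ref 6 -> FAULT, frames=[6,-,-,-]
Step 1: ref 6 -> HIT, frames=[6,-,-,-]
Step 2: ref 1 -> FAULT, frames=[6,1,-,-]
Step 3: ref 6 -> HIT, frames=[6,1,-,-]
Step 4: ref 4 -> FAULT, frames=[6,1,4,-]
Step 5: ref 3 -> FAULT, frames=[6,1,4,3]
Step 6: ref 3 -> HIT, frames=[6,1,4,3]
Step 7: ref 2 -> FAULT, evict 4, frames=[6,1,2,3]
At step 7: evicted page 4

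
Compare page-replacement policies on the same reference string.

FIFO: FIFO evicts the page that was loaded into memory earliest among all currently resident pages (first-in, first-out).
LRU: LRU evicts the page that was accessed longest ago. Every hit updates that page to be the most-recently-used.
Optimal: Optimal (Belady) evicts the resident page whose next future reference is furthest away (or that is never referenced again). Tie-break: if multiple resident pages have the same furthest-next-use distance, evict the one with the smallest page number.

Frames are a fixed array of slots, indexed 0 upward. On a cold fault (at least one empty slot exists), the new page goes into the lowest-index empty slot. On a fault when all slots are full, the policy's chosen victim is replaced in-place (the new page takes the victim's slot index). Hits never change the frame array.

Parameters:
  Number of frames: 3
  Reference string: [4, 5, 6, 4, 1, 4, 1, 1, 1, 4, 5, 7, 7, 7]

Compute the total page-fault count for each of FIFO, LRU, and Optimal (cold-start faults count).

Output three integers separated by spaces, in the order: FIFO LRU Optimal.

Answer: 7 6 5

Derivation:
--- FIFO ---
  step 0: ref 4 -> FAULT, frames=[4,-,-] (faults so far: 1)
  step 1: ref 5 -> FAULT, frames=[4,5,-] (faults so far: 2)
  step 2: ref 6 -> FAULT, frames=[4,5,6] (faults so far: 3)
  step 3: ref 4 -> HIT, frames=[4,5,6] (faults so far: 3)
  step 4: ref 1 -> FAULT, evict 4, frames=[1,5,6] (faults so far: 4)
  step 5: ref 4 -> FAULT, evict 5, frames=[1,4,6] (faults so far: 5)
  step 6: ref 1 -> HIT, frames=[1,4,6] (faults so far: 5)
  step 7: ref 1 -> HIT, frames=[1,4,6] (faults so far: 5)
  step 8: ref 1 -> HIT, frames=[1,4,6] (faults so far: 5)
  step 9: ref 4 -> HIT, frames=[1,4,6] (faults so far: 5)
  step 10: ref 5 -> FAULT, evict 6, frames=[1,4,5] (faults so far: 6)
  step 11: ref 7 -> FAULT, evict 1, frames=[7,4,5] (faults so far: 7)
  step 12: ref 7 -> HIT, frames=[7,4,5] (faults so far: 7)
  step 13: ref 7 -> HIT, frames=[7,4,5] (faults so far: 7)
  FIFO total faults: 7
--- LRU ---
  step 0: ref 4 -> FAULT, frames=[4,-,-] (faults so far: 1)
  step 1: ref 5 -> FAULT, frames=[4,5,-] (faults so far: 2)
  step 2: ref 6 -> FAULT, frames=[4,5,6] (faults so far: 3)
  step 3: ref 4 -> HIT, frames=[4,5,6] (faults so far: 3)
  step 4: ref 1 -> FAULT, evict 5, frames=[4,1,6] (faults so far: 4)
  step 5: ref 4 -> HIT, frames=[4,1,6] (faults so far: 4)
  step 6: ref 1 -> HIT, frames=[4,1,6] (faults so far: 4)
  step 7: ref 1 -> HIT, frames=[4,1,6] (faults so far: 4)
  step 8: ref 1 -> HIT, frames=[4,1,6] (faults so far: 4)
  step 9: ref 4 -> HIT, frames=[4,1,6] (faults so far: 4)
  step 10: ref 5 -> FAULT, evict 6, frames=[4,1,5] (faults so far: 5)
  step 11: ref 7 -> FAULT, evict 1, frames=[4,7,5] (faults so far: 6)
  step 12: ref 7 -> HIT, frames=[4,7,5] (faults so far: 6)
  step 13: ref 7 -> HIT, frames=[4,7,5] (faults so far: 6)
  LRU total faults: 6
--- Optimal ---
  step 0: ref 4 -> FAULT, frames=[4,-,-] (faults so far: 1)
  step 1: ref 5 -> FAULT, frames=[4,5,-] (faults so far: 2)
  step 2: ref 6 -> FAULT, frames=[4,5,6] (faults so far: 3)
  step 3: ref 4 -> HIT, frames=[4,5,6] (faults so far: 3)
  step 4: ref 1 -> FAULT, evict 6, frames=[4,5,1] (faults so far: 4)
  step 5: ref 4 -> HIT, frames=[4,5,1] (faults so far: 4)
  step 6: ref 1 -> HIT, frames=[4,5,1] (faults so far: 4)
  step 7: ref 1 -> HIT, frames=[4,5,1] (faults so far: 4)
  step 8: ref 1 -> HIT, frames=[4,5,1] (faults so far: 4)
  step 9: ref 4 -> HIT, frames=[4,5,1] (faults so far: 4)
  step 10: ref 5 -> HIT, frames=[4,5,1] (faults so far: 4)
  step 11: ref 7 -> FAULT, evict 1, frames=[4,5,7] (faults so far: 5)
  step 12: ref 7 -> HIT, frames=[4,5,7] (faults so far: 5)
  step 13: ref 7 -> HIT, frames=[4,5,7] (faults so far: 5)
  Optimal total faults: 5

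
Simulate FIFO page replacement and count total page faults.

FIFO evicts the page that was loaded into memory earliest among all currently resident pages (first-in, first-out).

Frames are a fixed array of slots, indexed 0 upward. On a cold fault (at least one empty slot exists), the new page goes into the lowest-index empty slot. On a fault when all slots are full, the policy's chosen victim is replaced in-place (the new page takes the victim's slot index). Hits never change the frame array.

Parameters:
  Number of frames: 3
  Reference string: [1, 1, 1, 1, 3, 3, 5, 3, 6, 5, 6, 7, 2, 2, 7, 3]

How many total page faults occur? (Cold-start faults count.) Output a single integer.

Step 0: ref 1 → FAULT, frames=[1,-,-]
Step 1: ref 1 → HIT, frames=[1,-,-]
Step 2: ref 1 → HIT, frames=[1,-,-]
Step 3: ref 1 → HIT, frames=[1,-,-]
Step 4: ref 3 → FAULT, frames=[1,3,-]
Step 5: ref 3 → HIT, frames=[1,3,-]
Step 6: ref 5 → FAULT, frames=[1,3,5]
Step 7: ref 3 → HIT, frames=[1,3,5]
Step 8: ref 6 → FAULT (evict 1), frames=[6,3,5]
Step 9: ref 5 → HIT, frames=[6,3,5]
Step 10: ref 6 → HIT, frames=[6,3,5]
Step 11: ref 7 → FAULT (evict 3), frames=[6,7,5]
Step 12: ref 2 → FAULT (evict 5), frames=[6,7,2]
Step 13: ref 2 → HIT, frames=[6,7,2]
Step 14: ref 7 → HIT, frames=[6,7,2]
Step 15: ref 3 → FAULT (evict 6), frames=[3,7,2]
Total faults: 7

Answer: 7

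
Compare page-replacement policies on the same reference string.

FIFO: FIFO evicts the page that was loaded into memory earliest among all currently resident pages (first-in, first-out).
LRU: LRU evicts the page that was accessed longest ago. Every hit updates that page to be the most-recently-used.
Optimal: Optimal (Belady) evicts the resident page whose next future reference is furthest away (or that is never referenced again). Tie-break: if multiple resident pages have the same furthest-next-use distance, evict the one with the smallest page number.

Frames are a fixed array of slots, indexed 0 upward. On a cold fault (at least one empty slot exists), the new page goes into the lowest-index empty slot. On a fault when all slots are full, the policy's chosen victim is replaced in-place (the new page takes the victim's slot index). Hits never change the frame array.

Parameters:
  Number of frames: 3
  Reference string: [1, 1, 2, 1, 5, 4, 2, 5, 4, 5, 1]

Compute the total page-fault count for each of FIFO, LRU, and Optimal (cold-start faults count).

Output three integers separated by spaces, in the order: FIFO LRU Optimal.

--- FIFO ---
  step 0: ref 1 -> FAULT, frames=[1,-,-] (faults so far: 1)
  step 1: ref 1 -> HIT, frames=[1,-,-] (faults so far: 1)
  step 2: ref 2 -> FAULT, frames=[1,2,-] (faults so far: 2)
  step 3: ref 1 -> HIT, frames=[1,2,-] (faults so far: 2)
  step 4: ref 5 -> FAULT, frames=[1,2,5] (faults so far: 3)
  step 5: ref 4 -> FAULT, evict 1, frames=[4,2,5] (faults so far: 4)
  step 6: ref 2 -> HIT, frames=[4,2,5] (faults so far: 4)
  step 7: ref 5 -> HIT, frames=[4,2,5] (faults so far: 4)
  step 8: ref 4 -> HIT, frames=[4,2,5] (faults so far: 4)
  step 9: ref 5 -> HIT, frames=[4,2,5] (faults so far: 4)
  step 10: ref 1 -> FAULT, evict 2, frames=[4,1,5] (faults so far: 5)
  FIFO total faults: 5
--- LRU ---
  step 0: ref 1 -> FAULT, frames=[1,-,-] (faults so far: 1)
  step 1: ref 1 -> HIT, frames=[1,-,-] (faults so far: 1)
  step 2: ref 2 -> FAULT, frames=[1,2,-] (faults so far: 2)
  step 3: ref 1 -> HIT, frames=[1,2,-] (faults so far: 2)
  step 4: ref 5 -> FAULT, frames=[1,2,5] (faults so far: 3)
  step 5: ref 4 -> FAULT, evict 2, frames=[1,4,5] (faults so far: 4)
  step 6: ref 2 -> FAULT, evict 1, frames=[2,4,5] (faults so far: 5)
  step 7: ref 5 -> HIT, frames=[2,4,5] (faults so far: 5)
  step 8: ref 4 -> HIT, frames=[2,4,5] (faults so far: 5)
  step 9: ref 5 -> HIT, frames=[2,4,5] (faults so far: 5)
  step 10: ref 1 -> FAULT, evict 2, frames=[1,4,5] (faults so far: 6)
  LRU total faults: 6
--- Optimal ---
  step 0: ref 1 -> FAULT, frames=[1,-,-] (faults so far: 1)
  step 1: ref 1 -> HIT, frames=[1,-,-] (faults so far: 1)
  step 2: ref 2 -> FAULT, frames=[1,2,-] (faults so far: 2)
  step 3: ref 1 -> HIT, frames=[1,2,-] (faults so far: 2)
  step 4: ref 5 -> FAULT, frames=[1,2,5] (faults so far: 3)
  step 5: ref 4 -> FAULT, evict 1, frames=[4,2,5] (faults so far: 4)
  step 6: ref 2 -> HIT, frames=[4,2,5] (faults so far: 4)
  step 7: ref 5 -> HIT, frames=[4,2,5] (faults so far: 4)
  step 8: ref 4 -> HIT, frames=[4,2,5] (faults so far: 4)
  step 9: ref 5 -> HIT, frames=[4,2,5] (faults so far: 4)
  step 10: ref 1 -> FAULT, evict 2, frames=[4,1,5] (faults so far: 5)
  Optimal total faults: 5

Answer: 5 6 5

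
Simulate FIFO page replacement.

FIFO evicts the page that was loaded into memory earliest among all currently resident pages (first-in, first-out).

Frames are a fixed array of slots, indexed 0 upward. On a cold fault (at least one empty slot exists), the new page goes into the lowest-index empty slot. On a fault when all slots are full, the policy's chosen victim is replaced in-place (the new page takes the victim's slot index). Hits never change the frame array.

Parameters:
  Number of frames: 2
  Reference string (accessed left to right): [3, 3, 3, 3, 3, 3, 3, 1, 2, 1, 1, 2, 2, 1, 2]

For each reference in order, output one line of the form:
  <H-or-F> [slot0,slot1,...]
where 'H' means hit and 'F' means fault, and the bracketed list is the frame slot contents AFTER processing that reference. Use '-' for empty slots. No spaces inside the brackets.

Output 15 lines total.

F [3,-]
H [3,-]
H [3,-]
H [3,-]
H [3,-]
H [3,-]
H [3,-]
F [3,1]
F [2,1]
H [2,1]
H [2,1]
H [2,1]
H [2,1]
H [2,1]
H [2,1]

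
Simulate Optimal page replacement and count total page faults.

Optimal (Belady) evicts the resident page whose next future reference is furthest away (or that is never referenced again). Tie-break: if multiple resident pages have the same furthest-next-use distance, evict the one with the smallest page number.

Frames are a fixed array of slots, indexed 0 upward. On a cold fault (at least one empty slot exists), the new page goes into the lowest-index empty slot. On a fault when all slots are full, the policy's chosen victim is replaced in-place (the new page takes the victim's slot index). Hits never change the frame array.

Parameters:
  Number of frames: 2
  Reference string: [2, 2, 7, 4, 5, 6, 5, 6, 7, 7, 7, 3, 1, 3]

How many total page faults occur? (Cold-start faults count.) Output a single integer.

Answer: 8

Derivation:
Step 0: ref 2 → FAULT, frames=[2,-]
Step 1: ref 2 → HIT, frames=[2,-]
Step 2: ref 7 → FAULT, frames=[2,7]
Step 3: ref 4 → FAULT (evict 2), frames=[4,7]
Step 4: ref 5 → FAULT (evict 4), frames=[5,7]
Step 5: ref 6 → FAULT (evict 7), frames=[5,6]
Step 6: ref 5 → HIT, frames=[5,6]
Step 7: ref 6 → HIT, frames=[5,6]
Step 8: ref 7 → FAULT (evict 5), frames=[7,6]
Step 9: ref 7 → HIT, frames=[7,6]
Step 10: ref 7 → HIT, frames=[7,6]
Step 11: ref 3 → FAULT (evict 6), frames=[7,3]
Step 12: ref 1 → FAULT (evict 7), frames=[1,3]
Step 13: ref 3 → HIT, frames=[1,3]
Total faults: 8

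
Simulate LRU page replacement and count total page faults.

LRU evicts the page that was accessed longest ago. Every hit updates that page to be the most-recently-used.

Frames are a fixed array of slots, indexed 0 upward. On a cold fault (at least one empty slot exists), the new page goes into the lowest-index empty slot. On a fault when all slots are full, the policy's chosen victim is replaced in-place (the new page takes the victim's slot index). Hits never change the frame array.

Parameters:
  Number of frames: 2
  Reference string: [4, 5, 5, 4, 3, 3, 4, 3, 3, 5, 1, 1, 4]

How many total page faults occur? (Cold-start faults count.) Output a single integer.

Step 0: ref 4 → FAULT, frames=[4,-]
Step 1: ref 5 → FAULT, frames=[4,5]
Step 2: ref 5 → HIT, frames=[4,5]
Step 3: ref 4 → HIT, frames=[4,5]
Step 4: ref 3 → FAULT (evict 5), frames=[4,3]
Step 5: ref 3 → HIT, frames=[4,3]
Step 6: ref 4 → HIT, frames=[4,3]
Step 7: ref 3 → HIT, frames=[4,3]
Step 8: ref 3 → HIT, frames=[4,3]
Step 9: ref 5 → FAULT (evict 4), frames=[5,3]
Step 10: ref 1 → FAULT (evict 3), frames=[5,1]
Step 11: ref 1 → HIT, frames=[5,1]
Step 12: ref 4 → FAULT (evict 5), frames=[4,1]
Total faults: 6

Answer: 6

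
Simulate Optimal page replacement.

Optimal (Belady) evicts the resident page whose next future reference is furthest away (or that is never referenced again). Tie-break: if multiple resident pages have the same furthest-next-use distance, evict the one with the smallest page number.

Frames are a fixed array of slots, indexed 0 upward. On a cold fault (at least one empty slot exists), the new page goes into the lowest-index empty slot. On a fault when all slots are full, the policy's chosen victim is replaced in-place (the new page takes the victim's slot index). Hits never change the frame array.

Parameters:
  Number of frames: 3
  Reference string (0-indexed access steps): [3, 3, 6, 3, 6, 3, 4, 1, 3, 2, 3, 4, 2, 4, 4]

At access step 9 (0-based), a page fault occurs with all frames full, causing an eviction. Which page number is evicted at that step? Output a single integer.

Step 0: ref 3 -> FAULT, frames=[3,-,-]
Step 1: ref 3 -> HIT, frames=[3,-,-]
Step 2: ref 6 -> FAULT, frames=[3,6,-]
Step 3: ref 3 -> HIT, frames=[3,6,-]
Step 4: ref 6 -> HIT, frames=[3,6,-]
Step 5: ref 3 -> HIT, frames=[3,6,-]
Step 6: ref 4 -> FAULT, frames=[3,6,4]
Step 7: ref 1 -> FAULT, evict 6, frames=[3,1,4]
Step 8: ref 3 -> HIT, frames=[3,1,4]
Step 9: ref 2 -> FAULT, evict 1, frames=[3,2,4]
At step 9: evicted page 1

Answer: 1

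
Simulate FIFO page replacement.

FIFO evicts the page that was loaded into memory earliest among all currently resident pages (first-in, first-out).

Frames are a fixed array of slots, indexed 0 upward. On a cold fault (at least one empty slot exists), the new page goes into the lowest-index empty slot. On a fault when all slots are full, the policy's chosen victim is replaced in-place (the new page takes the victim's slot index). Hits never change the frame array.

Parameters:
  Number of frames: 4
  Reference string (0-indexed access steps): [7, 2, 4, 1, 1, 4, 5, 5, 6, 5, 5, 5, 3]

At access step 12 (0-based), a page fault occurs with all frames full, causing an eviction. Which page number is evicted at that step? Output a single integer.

Answer: 4

Derivation:
Step 0: ref 7 -> FAULT, frames=[7,-,-,-]
Step 1: ref 2 -> FAULT, frames=[7,2,-,-]
Step 2: ref 4 -> FAULT, frames=[7,2,4,-]
Step 3: ref 1 -> FAULT, frames=[7,2,4,1]
Step 4: ref 1 -> HIT, frames=[7,2,4,1]
Step 5: ref 4 -> HIT, frames=[7,2,4,1]
Step 6: ref 5 -> FAULT, evict 7, frames=[5,2,4,1]
Step 7: ref 5 -> HIT, frames=[5,2,4,1]
Step 8: ref 6 -> FAULT, evict 2, frames=[5,6,4,1]
Step 9: ref 5 -> HIT, frames=[5,6,4,1]
Step 10: ref 5 -> HIT, frames=[5,6,4,1]
Step 11: ref 5 -> HIT, frames=[5,6,4,1]
Step 12: ref 3 -> FAULT, evict 4, frames=[5,6,3,1]
At step 12: evicted page 4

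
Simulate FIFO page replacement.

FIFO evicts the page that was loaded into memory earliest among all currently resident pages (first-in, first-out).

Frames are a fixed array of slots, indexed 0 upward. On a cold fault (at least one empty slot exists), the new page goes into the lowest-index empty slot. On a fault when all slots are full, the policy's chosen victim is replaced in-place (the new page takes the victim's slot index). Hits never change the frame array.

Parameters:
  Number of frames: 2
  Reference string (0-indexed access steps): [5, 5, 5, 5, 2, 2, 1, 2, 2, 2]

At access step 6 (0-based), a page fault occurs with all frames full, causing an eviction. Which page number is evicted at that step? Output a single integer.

Answer: 5

Derivation:
Step 0: ref 5 -> FAULT, frames=[5,-]
Step 1: ref 5 -> HIT, frames=[5,-]
Step 2: ref 5 -> HIT, frames=[5,-]
Step 3: ref 5 -> HIT, frames=[5,-]
Step 4: ref 2 -> FAULT, frames=[5,2]
Step 5: ref 2 -> HIT, frames=[5,2]
Step 6: ref 1 -> FAULT, evict 5, frames=[1,2]
At step 6: evicted page 5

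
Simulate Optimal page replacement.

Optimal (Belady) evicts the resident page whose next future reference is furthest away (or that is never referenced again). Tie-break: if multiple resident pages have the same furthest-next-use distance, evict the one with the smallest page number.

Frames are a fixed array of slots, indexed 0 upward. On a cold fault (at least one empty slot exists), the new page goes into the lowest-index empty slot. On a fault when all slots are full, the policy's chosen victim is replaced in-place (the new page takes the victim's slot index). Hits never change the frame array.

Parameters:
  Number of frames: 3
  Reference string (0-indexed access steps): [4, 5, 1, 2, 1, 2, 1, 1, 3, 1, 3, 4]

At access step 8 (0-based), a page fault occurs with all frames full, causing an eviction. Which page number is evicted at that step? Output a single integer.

Step 0: ref 4 -> FAULT, frames=[4,-,-]
Step 1: ref 5 -> FAULT, frames=[4,5,-]
Step 2: ref 1 -> FAULT, frames=[4,5,1]
Step 3: ref 2 -> FAULT, evict 5, frames=[4,2,1]
Step 4: ref 1 -> HIT, frames=[4,2,1]
Step 5: ref 2 -> HIT, frames=[4,2,1]
Step 6: ref 1 -> HIT, frames=[4,2,1]
Step 7: ref 1 -> HIT, frames=[4,2,1]
Step 8: ref 3 -> FAULT, evict 2, frames=[4,3,1]
At step 8: evicted page 2

Answer: 2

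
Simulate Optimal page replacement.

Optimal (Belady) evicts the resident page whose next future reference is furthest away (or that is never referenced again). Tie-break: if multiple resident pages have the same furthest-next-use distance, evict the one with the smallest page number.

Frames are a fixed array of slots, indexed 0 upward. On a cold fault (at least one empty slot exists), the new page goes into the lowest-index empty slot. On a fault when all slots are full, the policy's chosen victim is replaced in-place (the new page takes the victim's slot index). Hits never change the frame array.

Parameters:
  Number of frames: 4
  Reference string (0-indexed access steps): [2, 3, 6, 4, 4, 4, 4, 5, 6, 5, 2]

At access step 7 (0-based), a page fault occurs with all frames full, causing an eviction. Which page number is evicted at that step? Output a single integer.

Step 0: ref 2 -> FAULT, frames=[2,-,-,-]
Step 1: ref 3 -> FAULT, frames=[2,3,-,-]
Step 2: ref 6 -> FAULT, frames=[2,3,6,-]
Step 3: ref 4 -> FAULT, frames=[2,3,6,4]
Step 4: ref 4 -> HIT, frames=[2,3,6,4]
Step 5: ref 4 -> HIT, frames=[2,3,6,4]
Step 6: ref 4 -> HIT, frames=[2,3,6,4]
Step 7: ref 5 -> FAULT, evict 3, frames=[2,5,6,4]
At step 7: evicted page 3

Answer: 3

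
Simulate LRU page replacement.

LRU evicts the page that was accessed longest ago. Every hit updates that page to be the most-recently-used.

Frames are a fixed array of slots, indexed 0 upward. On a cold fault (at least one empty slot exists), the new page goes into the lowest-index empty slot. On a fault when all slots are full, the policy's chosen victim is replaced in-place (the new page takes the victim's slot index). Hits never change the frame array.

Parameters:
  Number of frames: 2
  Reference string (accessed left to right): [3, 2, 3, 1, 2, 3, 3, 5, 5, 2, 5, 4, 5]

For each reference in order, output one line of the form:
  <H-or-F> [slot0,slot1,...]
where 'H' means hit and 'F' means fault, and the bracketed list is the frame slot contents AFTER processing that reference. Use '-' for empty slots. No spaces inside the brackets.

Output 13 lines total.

F [3,-]
F [3,2]
H [3,2]
F [3,1]
F [2,1]
F [2,3]
H [2,3]
F [5,3]
H [5,3]
F [5,2]
H [5,2]
F [5,4]
H [5,4]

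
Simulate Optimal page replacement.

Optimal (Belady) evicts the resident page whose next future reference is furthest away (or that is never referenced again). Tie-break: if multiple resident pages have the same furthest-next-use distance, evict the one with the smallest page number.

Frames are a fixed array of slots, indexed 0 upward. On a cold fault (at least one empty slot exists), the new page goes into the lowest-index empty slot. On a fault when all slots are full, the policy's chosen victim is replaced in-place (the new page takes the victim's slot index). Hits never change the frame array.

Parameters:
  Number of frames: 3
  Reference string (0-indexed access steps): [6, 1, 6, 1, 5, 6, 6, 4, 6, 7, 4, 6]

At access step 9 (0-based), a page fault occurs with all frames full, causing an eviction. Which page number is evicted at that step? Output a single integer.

Step 0: ref 6 -> FAULT, frames=[6,-,-]
Step 1: ref 1 -> FAULT, frames=[6,1,-]
Step 2: ref 6 -> HIT, frames=[6,1,-]
Step 3: ref 1 -> HIT, frames=[6,1,-]
Step 4: ref 5 -> FAULT, frames=[6,1,5]
Step 5: ref 6 -> HIT, frames=[6,1,5]
Step 6: ref 6 -> HIT, frames=[6,1,5]
Step 7: ref 4 -> FAULT, evict 1, frames=[6,4,5]
Step 8: ref 6 -> HIT, frames=[6,4,5]
Step 9: ref 7 -> FAULT, evict 5, frames=[6,4,7]
At step 9: evicted page 5

Answer: 5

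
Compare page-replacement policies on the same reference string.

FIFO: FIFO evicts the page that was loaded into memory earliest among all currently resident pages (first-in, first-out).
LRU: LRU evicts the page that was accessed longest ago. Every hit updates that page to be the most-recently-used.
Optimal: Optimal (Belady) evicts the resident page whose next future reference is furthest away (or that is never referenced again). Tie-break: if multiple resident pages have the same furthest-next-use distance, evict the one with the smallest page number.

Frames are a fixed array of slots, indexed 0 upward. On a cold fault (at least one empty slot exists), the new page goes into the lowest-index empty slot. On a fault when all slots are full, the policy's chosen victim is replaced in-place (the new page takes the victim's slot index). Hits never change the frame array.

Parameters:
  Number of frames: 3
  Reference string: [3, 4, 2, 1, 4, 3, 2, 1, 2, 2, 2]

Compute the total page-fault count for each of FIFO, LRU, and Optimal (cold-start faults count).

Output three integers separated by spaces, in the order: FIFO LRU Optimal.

Answer: 5 7 5

Derivation:
--- FIFO ---
  step 0: ref 3 -> FAULT, frames=[3,-,-] (faults so far: 1)
  step 1: ref 4 -> FAULT, frames=[3,4,-] (faults so far: 2)
  step 2: ref 2 -> FAULT, frames=[3,4,2] (faults so far: 3)
  step 3: ref 1 -> FAULT, evict 3, frames=[1,4,2] (faults so far: 4)
  step 4: ref 4 -> HIT, frames=[1,4,2] (faults so far: 4)
  step 5: ref 3 -> FAULT, evict 4, frames=[1,3,2] (faults so far: 5)
  step 6: ref 2 -> HIT, frames=[1,3,2] (faults so far: 5)
  step 7: ref 1 -> HIT, frames=[1,3,2] (faults so far: 5)
  step 8: ref 2 -> HIT, frames=[1,3,2] (faults so far: 5)
  step 9: ref 2 -> HIT, frames=[1,3,2] (faults so far: 5)
  step 10: ref 2 -> HIT, frames=[1,3,2] (faults so far: 5)
  FIFO total faults: 5
--- LRU ---
  step 0: ref 3 -> FAULT, frames=[3,-,-] (faults so far: 1)
  step 1: ref 4 -> FAULT, frames=[3,4,-] (faults so far: 2)
  step 2: ref 2 -> FAULT, frames=[3,4,2] (faults so far: 3)
  step 3: ref 1 -> FAULT, evict 3, frames=[1,4,2] (faults so far: 4)
  step 4: ref 4 -> HIT, frames=[1,4,2] (faults so far: 4)
  step 5: ref 3 -> FAULT, evict 2, frames=[1,4,3] (faults so far: 5)
  step 6: ref 2 -> FAULT, evict 1, frames=[2,4,3] (faults so far: 6)
  step 7: ref 1 -> FAULT, evict 4, frames=[2,1,3] (faults so far: 7)
  step 8: ref 2 -> HIT, frames=[2,1,3] (faults so far: 7)
  step 9: ref 2 -> HIT, frames=[2,1,3] (faults so far: 7)
  step 10: ref 2 -> HIT, frames=[2,1,3] (faults so far: 7)
  LRU total faults: 7
--- Optimal ---
  step 0: ref 3 -> FAULT, frames=[3,-,-] (faults so far: 1)
  step 1: ref 4 -> FAULT, frames=[3,4,-] (faults so far: 2)
  step 2: ref 2 -> FAULT, frames=[3,4,2] (faults so far: 3)
  step 3: ref 1 -> FAULT, evict 2, frames=[3,4,1] (faults so far: 4)
  step 4: ref 4 -> HIT, frames=[3,4,1] (faults so far: 4)
  step 5: ref 3 -> HIT, frames=[3,4,1] (faults so far: 4)
  step 6: ref 2 -> FAULT, evict 3, frames=[2,4,1] (faults so far: 5)
  step 7: ref 1 -> HIT, frames=[2,4,1] (faults so far: 5)
  step 8: ref 2 -> HIT, frames=[2,4,1] (faults so far: 5)
  step 9: ref 2 -> HIT, frames=[2,4,1] (faults so far: 5)
  step 10: ref 2 -> HIT, frames=[2,4,1] (faults so far: 5)
  Optimal total faults: 5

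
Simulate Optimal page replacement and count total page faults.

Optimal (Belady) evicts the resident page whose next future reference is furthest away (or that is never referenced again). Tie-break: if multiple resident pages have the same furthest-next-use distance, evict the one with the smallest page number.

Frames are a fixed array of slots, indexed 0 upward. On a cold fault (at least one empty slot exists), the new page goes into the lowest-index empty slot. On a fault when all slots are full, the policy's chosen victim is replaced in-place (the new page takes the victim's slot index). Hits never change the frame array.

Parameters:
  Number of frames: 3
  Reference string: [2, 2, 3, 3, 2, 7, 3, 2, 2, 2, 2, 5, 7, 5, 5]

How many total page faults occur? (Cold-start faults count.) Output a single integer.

Answer: 4

Derivation:
Step 0: ref 2 → FAULT, frames=[2,-,-]
Step 1: ref 2 → HIT, frames=[2,-,-]
Step 2: ref 3 → FAULT, frames=[2,3,-]
Step 3: ref 3 → HIT, frames=[2,3,-]
Step 4: ref 2 → HIT, frames=[2,3,-]
Step 5: ref 7 → FAULT, frames=[2,3,7]
Step 6: ref 3 → HIT, frames=[2,3,7]
Step 7: ref 2 → HIT, frames=[2,3,7]
Step 8: ref 2 → HIT, frames=[2,3,7]
Step 9: ref 2 → HIT, frames=[2,3,7]
Step 10: ref 2 → HIT, frames=[2,3,7]
Step 11: ref 5 → FAULT (evict 2), frames=[5,3,7]
Step 12: ref 7 → HIT, frames=[5,3,7]
Step 13: ref 5 → HIT, frames=[5,3,7]
Step 14: ref 5 → HIT, frames=[5,3,7]
Total faults: 4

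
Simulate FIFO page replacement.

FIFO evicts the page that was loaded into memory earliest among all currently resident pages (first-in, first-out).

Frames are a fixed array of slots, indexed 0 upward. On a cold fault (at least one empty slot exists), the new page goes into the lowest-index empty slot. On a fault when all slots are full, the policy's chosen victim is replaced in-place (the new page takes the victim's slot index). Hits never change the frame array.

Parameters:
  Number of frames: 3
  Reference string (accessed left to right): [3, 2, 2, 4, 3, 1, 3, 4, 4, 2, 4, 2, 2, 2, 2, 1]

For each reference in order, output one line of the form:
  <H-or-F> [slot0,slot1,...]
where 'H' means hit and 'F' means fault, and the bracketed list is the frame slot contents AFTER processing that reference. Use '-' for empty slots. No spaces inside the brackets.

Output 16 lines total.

F [3,-,-]
F [3,2,-]
H [3,2,-]
F [3,2,4]
H [3,2,4]
F [1,2,4]
F [1,3,4]
H [1,3,4]
H [1,3,4]
F [1,3,2]
F [4,3,2]
H [4,3,2]
H [4,3,2]
H [4,3,2]
H [4,3,2]
F [4,1,2]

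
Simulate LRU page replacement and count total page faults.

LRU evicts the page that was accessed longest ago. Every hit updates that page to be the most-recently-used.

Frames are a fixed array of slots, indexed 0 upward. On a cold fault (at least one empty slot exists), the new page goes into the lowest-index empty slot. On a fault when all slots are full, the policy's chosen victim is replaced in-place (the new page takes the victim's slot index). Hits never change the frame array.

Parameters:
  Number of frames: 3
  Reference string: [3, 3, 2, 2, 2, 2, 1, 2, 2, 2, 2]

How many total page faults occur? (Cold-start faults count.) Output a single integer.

Answer: 3

Derivation:
Step 0: ref 3 → FAULT, frames=[3,-,-]
Step 1: ref 3 → HIT, frames=[3,-,-]
Step 2: ref 2 → FAULT, frames=[3,2,-]
Step 3: ref 2 → HIT, frames=[3,2,-]
Step 4: ref 2 → HIT, frames=[3,2,-]
Step 5: ref 2 → HIT, frames=[3,2,-]
Step 6: ref 1 → FAULT, frames=[3,2,1]
Step 7: ref 2 → HIT, frames=[3,2,1]
Step 8: ref 2 → HIT, frames=[3,2,1]
Step 9: ref 2 → HIT, frames=[3,2,1]
Step 10: ref 2 → HIT, frames=[3,2,1]
Total faults: 3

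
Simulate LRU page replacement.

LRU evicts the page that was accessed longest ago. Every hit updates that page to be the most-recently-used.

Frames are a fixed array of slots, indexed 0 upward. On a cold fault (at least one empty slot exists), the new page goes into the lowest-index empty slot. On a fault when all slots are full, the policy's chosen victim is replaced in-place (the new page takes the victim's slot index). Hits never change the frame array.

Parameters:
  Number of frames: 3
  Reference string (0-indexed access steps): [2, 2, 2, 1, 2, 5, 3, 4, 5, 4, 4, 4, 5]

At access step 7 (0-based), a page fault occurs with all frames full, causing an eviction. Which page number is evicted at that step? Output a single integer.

Step 0: ref 2 -> FAULT, frames=[2,-,-]
Step 1: ref 2 -> HIT, frames=[2,-,-]
Step 2: ref 2 -> HIT, frames=[2,-,-]
Step 3: ref 1 -> FAULT, frames=[2,1,-]
Step 4: ref 2 -> HIT, frames=[2,1,-]
Step 5: ref 5 -> FAULT, frames=[2,1,5]
Step 6: ref 3 -> FAULT, evict 1, frames=[2,3,5]
Step 7: ref 4 -> FAULT, evict 2, frames=[4,3,5]
At step 7: evicted page 2

Answer: 2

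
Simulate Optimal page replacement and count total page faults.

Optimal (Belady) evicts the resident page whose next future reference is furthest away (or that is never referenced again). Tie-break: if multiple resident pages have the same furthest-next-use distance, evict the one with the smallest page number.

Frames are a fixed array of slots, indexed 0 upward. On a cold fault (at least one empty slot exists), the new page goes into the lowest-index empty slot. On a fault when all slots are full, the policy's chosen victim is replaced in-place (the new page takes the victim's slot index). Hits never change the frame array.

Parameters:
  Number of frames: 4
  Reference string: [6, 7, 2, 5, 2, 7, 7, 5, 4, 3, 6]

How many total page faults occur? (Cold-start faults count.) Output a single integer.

Step 0: ref 6 → FAULT, frames=[6,-,-,-]
Step 1: ref 7 → FAULT, frames=[6,7,-,-]
Step 2: ref 2 → FAULT, frames=[6,7,2,-]
Step 3: ref 5 → FAULT, frames=[6,7,2,5]
Step 4: ref 2 → HIT, frames=[6,7,2,5]
Step 5: ref 7 → HIT, frames=[6,7,2,5]
Step 6: ref 7 → HIT, frames=[6,7,2,5]
Step 7: ref 5 → HIT, frames=[6,7,2,5]
Step 8: ref 4 → FAULT (evict 2), frames=[6,7,4,5]
Step 9: ref 3 → FAULT (evict 4), frames=[6,7,3,5]
Step 10: ref 6 → HIT, frames=[6,7,3,5]
Total faults: 6

Answer: 6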